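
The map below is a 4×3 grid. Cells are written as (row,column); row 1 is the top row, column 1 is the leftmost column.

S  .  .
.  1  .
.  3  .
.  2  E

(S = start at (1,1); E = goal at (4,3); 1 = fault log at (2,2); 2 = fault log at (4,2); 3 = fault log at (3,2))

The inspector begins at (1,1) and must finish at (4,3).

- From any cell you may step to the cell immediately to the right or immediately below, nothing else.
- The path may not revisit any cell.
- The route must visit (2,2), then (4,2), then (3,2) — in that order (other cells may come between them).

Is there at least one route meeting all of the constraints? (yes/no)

(3,2) lies above (4,2), so going from (4,2) to (3,2) would need an upward move — but moves only go right/down, so (4,2) cannot be visited before (3,2).

no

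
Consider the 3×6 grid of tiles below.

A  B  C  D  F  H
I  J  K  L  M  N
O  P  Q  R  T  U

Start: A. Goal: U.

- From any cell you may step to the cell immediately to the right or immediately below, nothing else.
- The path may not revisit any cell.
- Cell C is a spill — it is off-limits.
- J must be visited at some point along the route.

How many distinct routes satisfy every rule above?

A right/down-only route from A to U makes exactly 2 down-moves and 5 right-moves in some order.
With no other constraints that would be C(7,2) = 21 routes.
Split at J and multiply the segment counts (each segment already excludes blocked cells): A→J: 2; J→U: 5; product = 10.
That gives 10 routes.

10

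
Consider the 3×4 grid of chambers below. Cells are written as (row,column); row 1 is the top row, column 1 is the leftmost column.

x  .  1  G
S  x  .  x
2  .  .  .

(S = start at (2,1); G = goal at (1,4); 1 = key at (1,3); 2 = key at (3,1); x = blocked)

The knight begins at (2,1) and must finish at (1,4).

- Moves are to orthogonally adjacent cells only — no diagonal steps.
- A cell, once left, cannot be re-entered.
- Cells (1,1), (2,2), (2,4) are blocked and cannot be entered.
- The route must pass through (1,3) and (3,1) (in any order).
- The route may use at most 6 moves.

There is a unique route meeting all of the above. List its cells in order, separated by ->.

Any route must reach (1,3) and (3,1) and still end at (1,4) within 6 moves, so the order of the required stops is forced.
Route from (2,1): down 1 to (3,1), right 2 to (3,3), up 2 to (1,3), right 1 to (1,4) — 6 moves in all.
Check: all required cells visited; 6 ≤ 6 moves.

(2,1) -> (3,1) -> (3,2) -> (3,3) -> (2,3) -> (1,3) -> (1,4)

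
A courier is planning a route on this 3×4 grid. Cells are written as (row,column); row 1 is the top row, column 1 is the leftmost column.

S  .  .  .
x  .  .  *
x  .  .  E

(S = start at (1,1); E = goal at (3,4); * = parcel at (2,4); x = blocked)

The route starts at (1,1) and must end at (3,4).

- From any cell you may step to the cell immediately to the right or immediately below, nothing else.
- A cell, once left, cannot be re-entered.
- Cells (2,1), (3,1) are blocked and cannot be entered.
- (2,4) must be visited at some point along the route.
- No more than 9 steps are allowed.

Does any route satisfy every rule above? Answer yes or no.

yes

One route that works: (1,1) → (1,2) → (2,2) → (2,3) → (2,4) → (3,4).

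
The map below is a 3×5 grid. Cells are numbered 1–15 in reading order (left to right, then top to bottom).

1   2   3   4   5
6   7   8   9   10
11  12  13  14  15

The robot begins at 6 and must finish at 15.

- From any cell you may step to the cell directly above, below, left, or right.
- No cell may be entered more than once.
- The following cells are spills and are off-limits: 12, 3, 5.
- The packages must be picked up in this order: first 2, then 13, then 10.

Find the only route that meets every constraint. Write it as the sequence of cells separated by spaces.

6 1 2 7 8 13 14 9 10 15

The waypoints must appear in the order 2, 13, 10, with no cell reused.
Route from 6: up to 1, right to 2, down to 7, right to 8, down to 13, right to 14, up to 9, right to 10, down to 15 — 9 moves in all.
Check: order respected (2 at step 2, 13 at step 5, 10 at step 8).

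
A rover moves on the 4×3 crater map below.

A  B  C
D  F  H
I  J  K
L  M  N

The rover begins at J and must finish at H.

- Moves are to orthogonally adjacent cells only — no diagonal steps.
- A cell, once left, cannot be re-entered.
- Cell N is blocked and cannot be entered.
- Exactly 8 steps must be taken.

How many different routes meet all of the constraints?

3

Need simple routes of exactly 8 moves from J to H (Manhattan distance 2, so 3 moves are spent on a detour and 3 undoing it).
Enumerating: J M L I D A B F H | J M L I D A B C H | J M L I D F B C H.
That gives 3 routes.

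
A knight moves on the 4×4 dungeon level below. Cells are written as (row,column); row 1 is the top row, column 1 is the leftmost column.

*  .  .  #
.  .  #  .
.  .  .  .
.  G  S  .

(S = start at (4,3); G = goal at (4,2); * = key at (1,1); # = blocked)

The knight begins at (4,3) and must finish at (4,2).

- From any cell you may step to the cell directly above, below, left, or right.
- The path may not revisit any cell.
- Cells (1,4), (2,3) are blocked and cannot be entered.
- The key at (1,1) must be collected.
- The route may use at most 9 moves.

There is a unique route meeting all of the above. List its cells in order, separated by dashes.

(4,3) - (3,3) - (3,2) - (2,2) - (1,2) - (1,1) - (2,1) - (3,1) - (4,1) - (4,2)

The budget equals the shortest possible length, so every move has to be on a shortest route through the required cells.
Route from (4,3): up to (3,3), left to (3,2), 2× up (reaching (1,2)), left to (1,1), 3× down (reaching (4,1)), right to (4,2) — 9 moves in all.
Check: all required cells visited; 9 ≤ 9 moves.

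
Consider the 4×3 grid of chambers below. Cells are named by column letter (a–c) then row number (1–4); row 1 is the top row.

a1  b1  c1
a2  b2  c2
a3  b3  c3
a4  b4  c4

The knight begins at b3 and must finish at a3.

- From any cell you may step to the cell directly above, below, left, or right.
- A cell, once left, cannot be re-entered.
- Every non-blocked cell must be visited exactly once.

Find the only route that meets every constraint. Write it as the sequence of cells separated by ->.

b3 -> b2 -> a2 -> a1 -> b1 -> c1 -> c2 -> c3 -> c4 -> b4 -> a4 -> a3

Need to visit all 12 open cells exactly once, starting at b3 and ending at a3.
Cell c4 has only two open neighbours (c3 and b4), so the path must pass straight through it: one of those is the cell it's entered from and the other is where it exits.
Route from b3: up to b2, left to a2, up to a1, 2× right (reaching c1), 3× down (reaching c4), 2× left (reaching a4), up to a3 — 11 moves in all.
Check: all 12 open cells covered.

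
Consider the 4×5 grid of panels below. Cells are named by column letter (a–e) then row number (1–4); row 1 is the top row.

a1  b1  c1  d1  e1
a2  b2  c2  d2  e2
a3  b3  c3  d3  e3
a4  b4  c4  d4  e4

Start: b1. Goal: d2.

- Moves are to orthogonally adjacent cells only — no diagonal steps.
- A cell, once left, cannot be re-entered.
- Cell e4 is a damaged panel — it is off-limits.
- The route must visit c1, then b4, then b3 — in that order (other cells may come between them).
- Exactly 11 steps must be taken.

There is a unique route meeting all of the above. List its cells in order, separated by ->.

b1 -> c1 -> c2 -> b2 -> a2 -> a3 -> a4 -> b4 -> b3 -> c3 -> d3 -> d2

The waypoints must appear in the order c1, b4, b3, with no cell reused.
Route from b1: right to c1, down to c2, 2× left (reaching a2), 2× down (reaching a4), right to b4, up to b3, 2× right (reaching d3), up to d2 — 11 moves in all.
Check: order respected (c1 at step 1, b4 at step 7, b3 at step 8); 11 moves as required.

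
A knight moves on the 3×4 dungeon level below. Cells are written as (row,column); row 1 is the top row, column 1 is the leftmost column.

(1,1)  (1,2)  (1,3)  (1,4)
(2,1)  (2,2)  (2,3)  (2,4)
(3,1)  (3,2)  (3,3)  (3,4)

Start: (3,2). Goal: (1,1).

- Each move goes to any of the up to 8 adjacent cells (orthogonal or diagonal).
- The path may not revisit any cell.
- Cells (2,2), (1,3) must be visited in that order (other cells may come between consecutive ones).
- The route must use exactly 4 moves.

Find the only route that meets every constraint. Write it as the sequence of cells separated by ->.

The waypoints must appear in the order (2,2), (1,3), with no cell reused.
Route from (3,2): up to (2,2), up-right to (1,3), 2× left (reaching (1,1)) — 4 moves in all.
Check: order respected ((2,2) at step 1, (1,3) at step 2); 4 moves as required.

(3,2) -> (2,2) -> (1,3) -> (1,2) -> (1,1)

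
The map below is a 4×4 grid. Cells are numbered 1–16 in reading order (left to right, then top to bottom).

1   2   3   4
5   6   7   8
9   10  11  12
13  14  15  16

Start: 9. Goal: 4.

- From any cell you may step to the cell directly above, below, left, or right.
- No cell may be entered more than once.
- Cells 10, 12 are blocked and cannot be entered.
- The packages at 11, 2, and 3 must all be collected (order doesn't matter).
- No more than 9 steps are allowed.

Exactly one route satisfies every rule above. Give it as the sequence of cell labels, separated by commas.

9, 13, 14, 15, 11, 7, 6, 2, 3, 4

The 9-move cap with required stops at 11, 2, 3 leaves no slack for detours.
Route from 9: down 1 to 13, right 2 to 15, up 2 to 7, left 1 to 6, up 1 to 2, right 2 to 4 — 9 moves in all.
Check: all required cells visited; 9 ≤ 9 moves.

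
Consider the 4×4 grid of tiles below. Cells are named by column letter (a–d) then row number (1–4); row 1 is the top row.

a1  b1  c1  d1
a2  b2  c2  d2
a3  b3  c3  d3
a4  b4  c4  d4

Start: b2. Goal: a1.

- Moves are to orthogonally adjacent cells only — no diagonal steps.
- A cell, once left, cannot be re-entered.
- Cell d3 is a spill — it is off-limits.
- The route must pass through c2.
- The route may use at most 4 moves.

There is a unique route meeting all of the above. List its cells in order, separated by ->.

Any route must reach c2 and still end at a1 within 4 moves, so the order of the required stops is forced.
Route from b2: right to c2, up to c1, 2× left (reaching a1) — 4 moves in all.
Check: all required cells visited; 4 ≤ 4 moves.

b2 -> c2 -> c1 -> b1 -> a1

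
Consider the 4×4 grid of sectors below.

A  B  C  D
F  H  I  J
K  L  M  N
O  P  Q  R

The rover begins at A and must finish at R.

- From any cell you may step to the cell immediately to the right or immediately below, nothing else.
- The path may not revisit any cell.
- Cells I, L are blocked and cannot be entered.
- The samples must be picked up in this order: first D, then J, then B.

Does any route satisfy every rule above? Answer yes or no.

B lies above J, so going from J to B would need an upward move — but moves only go right/down, so J cannot be visited before B.

no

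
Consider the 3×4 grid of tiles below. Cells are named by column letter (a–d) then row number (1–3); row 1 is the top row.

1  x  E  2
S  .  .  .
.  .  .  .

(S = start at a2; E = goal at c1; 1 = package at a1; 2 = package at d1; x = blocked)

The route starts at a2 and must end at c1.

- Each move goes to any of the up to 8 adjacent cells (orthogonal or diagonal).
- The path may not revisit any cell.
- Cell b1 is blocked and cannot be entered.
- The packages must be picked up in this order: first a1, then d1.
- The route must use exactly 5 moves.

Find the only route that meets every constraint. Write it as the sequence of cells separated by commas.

The waypoints must appear in the order a1, d1, with no cell reused.
Route from a2: up 1 to a1, down-right 1 to b2, right 1 to c2, up-right 1 to d1, left 1 to c1 — 5 moves in all.
Check: order respected (1 at step 1, 2 at step 4); 5 moves as required.

a2, a1, b2, c2, d1, c1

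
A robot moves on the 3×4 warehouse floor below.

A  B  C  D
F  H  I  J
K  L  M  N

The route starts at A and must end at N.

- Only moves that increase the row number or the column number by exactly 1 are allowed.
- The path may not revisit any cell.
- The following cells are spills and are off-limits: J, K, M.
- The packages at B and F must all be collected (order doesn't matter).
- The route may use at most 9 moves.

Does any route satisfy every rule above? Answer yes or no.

F is below but to the left of B: going B → F would need a leftward move and F → B an upward move, so no right/down-only route can visit both required cells.

no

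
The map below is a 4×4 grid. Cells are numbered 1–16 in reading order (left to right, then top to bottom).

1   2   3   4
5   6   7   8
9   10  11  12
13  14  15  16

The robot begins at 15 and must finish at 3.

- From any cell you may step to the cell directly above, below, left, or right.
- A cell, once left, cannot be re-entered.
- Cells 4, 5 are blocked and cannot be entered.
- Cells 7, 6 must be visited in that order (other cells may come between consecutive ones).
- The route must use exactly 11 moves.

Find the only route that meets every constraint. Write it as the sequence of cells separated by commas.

The waypoints must appear in the order 7, 6, with no cell reused.
Route from 15: left 2 to 13, up 1 to 9, right 3 to 12, up 1 to 8, left 2 to 6, up 1 to 2, right 1 to 3 — 11 moves in all.
Check: order respected (7 at step 8, 6 at step 9); 11 moves as required.

15, 14, 13, 9, 10, 11, 12, 8, 7, 6, 2, 3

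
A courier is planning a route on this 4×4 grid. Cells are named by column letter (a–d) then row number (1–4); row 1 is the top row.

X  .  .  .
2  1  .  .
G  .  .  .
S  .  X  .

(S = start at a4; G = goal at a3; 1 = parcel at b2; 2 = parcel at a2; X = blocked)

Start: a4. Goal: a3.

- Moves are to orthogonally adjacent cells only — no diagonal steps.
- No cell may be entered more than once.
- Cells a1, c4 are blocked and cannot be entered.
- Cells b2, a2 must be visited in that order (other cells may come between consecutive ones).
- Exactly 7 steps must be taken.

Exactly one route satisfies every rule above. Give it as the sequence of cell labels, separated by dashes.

The waypoints must appear in the order b2, a2, with no cell reused.
Route from a4: right to b4, up to b3, right to c3, up to c2, 2× left (reaching a2), down to a3 — 7 moves in all.
Check: order respected (1 at step 5, 2 at step 6); 7 moves as required.

a4 - b4 - b3 - c3 - c2 - b2 - a2 - a3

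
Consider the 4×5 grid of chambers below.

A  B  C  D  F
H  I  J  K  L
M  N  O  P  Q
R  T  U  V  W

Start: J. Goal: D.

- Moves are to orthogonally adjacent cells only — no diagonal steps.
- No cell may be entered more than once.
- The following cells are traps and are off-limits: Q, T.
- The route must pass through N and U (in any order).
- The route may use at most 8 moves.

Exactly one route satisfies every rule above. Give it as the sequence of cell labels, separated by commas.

Any route must reach N and U and still end at D within 8 moves, so the order of the required stops is forced.
Route from J: left to I, down to N, right to O, down to U, right to V, 3× up (reaching D) — 8 moves in all.
Check: all required cells visited; 8 ≤ 8 moves.

J, I, N, O, U, V, P, K, D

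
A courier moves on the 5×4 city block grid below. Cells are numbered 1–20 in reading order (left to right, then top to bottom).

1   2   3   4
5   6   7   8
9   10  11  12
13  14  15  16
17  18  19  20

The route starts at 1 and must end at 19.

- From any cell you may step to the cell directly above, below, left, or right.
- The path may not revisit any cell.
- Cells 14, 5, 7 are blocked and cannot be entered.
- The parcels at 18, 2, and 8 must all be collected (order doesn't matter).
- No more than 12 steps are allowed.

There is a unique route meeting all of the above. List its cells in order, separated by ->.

1 -> 2 -> 3 -> 4 -> 8 -> 12 -> 11 -> 10 -> 9 -> 13 -> 17 -> 18 -> 19

Any route must reach 18, 2, and 8 and still end at 19 within 12 moves, so the order of the required stops is forced.
Route from 1: 3× right (reaching 4), 2× down (reaching 12), 3× left (reaching 9), 2× down (reaching 17), 2× right (reaching 19) — 12 moves in all.
Check: all required cells visited; 12 ≤ 12 moves.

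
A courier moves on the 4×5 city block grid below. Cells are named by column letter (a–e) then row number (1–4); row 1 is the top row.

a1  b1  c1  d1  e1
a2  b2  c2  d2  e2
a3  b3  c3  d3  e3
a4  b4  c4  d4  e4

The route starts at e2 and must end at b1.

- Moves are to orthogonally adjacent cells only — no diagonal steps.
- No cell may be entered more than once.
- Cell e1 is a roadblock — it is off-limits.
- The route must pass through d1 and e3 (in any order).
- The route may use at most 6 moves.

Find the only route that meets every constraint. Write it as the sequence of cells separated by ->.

e2 -> e3 -> d3 -> d2 -> d1 -> c1 -> b1

The budget equals the shortest possible length, so every move has to be on a shortest route through the required cells.
Route from e2: down to e3, left to d3, 2× up (reaching d1), 2× left (reaching b1) — 6 moves in all.
Check: all required cells visited; 6 ≤ 6 moves.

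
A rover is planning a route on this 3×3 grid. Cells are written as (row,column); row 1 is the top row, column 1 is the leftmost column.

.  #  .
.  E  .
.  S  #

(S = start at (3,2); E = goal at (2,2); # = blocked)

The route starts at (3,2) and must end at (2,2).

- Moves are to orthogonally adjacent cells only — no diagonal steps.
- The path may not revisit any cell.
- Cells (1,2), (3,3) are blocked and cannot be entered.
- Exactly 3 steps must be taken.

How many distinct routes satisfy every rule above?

1

Need simple routes of exactly 3 moves from (3,2) to (2,2) (Manhattan distance 1, so 1 moves are spent on a detour and 1 undoing it).
Enumerating: (3,2) (3,1) (2,1) (2,2).
That gives 1 route.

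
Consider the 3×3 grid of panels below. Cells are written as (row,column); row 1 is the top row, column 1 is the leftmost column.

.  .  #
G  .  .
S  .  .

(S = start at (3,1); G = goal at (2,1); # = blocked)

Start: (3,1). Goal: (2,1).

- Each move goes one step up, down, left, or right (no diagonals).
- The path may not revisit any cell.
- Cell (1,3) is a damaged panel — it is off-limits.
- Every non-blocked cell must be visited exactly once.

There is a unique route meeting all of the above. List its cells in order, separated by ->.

(3,1) -> (3,2) -> (3,3) -> (2,3) -> (2,2) -> (1,2) -> (1,1) -> (2,1)

Need to visit all 8 open cells exactly once, starting at (3,1) and ending at (2,1).
Route from (3,1): right 2 to (3,3), up 1 to (2,3), left 1 to (2,2), up 1 to (1,2), left 1 to (1,1), down 1 to (2,1) — 7 moves in all.
Check: all 8 open cells covered.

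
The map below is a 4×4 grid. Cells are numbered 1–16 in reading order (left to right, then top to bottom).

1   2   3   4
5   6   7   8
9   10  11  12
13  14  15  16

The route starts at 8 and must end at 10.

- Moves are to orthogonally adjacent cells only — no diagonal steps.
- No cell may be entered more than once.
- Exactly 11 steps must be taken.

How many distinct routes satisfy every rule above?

Need simple routes of exactly 11 moves from 8 to 10 (Manhattan distance 3, so 4 moves are spent on a detour and 4 undoing it).
Branch systematically from the start, pruning whenever the remaining move budget drops below the Manhattan distance to 10 or differs from it in parity. Grouping the completions by first move — via 4: 9; via 12: 11; via 7: 6 — and summing: 9 + 11 + 6 = 26.
That gives 26 routes.

26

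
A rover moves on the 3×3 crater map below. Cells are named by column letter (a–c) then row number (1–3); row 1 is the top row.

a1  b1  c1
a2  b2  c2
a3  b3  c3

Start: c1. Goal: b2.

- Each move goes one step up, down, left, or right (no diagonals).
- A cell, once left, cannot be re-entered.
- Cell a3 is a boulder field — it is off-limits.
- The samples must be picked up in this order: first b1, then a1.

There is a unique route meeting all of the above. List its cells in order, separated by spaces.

c1 b1 a1 a2 b2

The waypoints must appear in the order b1, a1, with no cell reused.
Route from c1: 2× left (reaching a1), down to a2, right to b2 — 4 moves in all.
Check: order respected (b1 at step 1, a1 at step 2).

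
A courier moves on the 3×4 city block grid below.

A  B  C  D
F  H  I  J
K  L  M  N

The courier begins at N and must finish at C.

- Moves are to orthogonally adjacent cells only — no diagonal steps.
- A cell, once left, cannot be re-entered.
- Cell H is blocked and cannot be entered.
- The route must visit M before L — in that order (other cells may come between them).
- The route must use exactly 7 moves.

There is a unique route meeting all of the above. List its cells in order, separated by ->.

The waypoints must appear in the order M, L, with no cell reused.
Route from N: 3× left (reaching K), 2× up (reaching A), 2× right (reaching C) — 7 moves in all.
Check: order respected (M at step 1, L at step 2); 7 moves as required.

N -> M -> L -> K -> F -> A -> B -> C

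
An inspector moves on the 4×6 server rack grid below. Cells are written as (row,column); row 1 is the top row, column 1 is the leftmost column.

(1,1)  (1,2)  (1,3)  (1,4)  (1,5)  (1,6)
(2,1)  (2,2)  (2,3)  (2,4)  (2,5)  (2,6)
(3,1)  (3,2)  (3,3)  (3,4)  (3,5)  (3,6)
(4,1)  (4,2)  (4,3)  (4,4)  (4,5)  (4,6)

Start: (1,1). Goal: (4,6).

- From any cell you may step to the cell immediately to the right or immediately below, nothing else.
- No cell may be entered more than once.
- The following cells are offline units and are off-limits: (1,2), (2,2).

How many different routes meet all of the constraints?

6

A right/down-only route from (1,1) to (4,6) makes exactly 3 down-moves and 5 right-moves in some order.
With no other constraints that would be C(8,3) = 56 routes.
Subtract routes through each blocked cell (inclusion–exclusion for overlaps): − through (1,2): 35 − through (2,2): 30 + through (1,2)&(2,2): 15 → 6.
That gives 6 routes.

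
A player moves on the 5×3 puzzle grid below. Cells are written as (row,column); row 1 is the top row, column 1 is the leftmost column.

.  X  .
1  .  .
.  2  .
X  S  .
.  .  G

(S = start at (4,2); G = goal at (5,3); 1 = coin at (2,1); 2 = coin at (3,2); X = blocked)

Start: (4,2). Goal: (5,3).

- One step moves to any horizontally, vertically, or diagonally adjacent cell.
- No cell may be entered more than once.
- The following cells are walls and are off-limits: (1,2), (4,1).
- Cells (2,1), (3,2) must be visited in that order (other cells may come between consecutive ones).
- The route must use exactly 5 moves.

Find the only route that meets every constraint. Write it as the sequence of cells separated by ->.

The waypoints must appear in the order (2,1), (3,2), with no cell reused.
Route from (4,2): up-left 1 to (3,1), up 1 to (2,1), down-right 2 to (4,3), down 1 to (5,3) — 5 moves in all.
Check: order respected (1 at step 2, 2 at step 3); 5 moves as required.

(4,2) -> (3,1) -> (2,1) -> (3,2) -> (4,3) -> (5,3)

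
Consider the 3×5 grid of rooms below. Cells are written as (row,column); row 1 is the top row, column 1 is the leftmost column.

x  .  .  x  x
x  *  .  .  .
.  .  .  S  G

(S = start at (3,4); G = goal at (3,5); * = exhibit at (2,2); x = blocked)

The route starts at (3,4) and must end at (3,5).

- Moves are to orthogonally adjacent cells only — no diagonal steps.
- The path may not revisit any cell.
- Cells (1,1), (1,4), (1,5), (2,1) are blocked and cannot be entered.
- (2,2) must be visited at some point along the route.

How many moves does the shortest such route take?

7

Any route passes through (2,2) somewhere between (3,4) and (3,5). Summing Manhattan distances along the two legs ((3,4) → (2,2) → (3,5)) gives a lower bound of 3 + 4 = 7 moves.
A route of 7 moves achieves this: (3,4) → (3,3) → (3,2) → (2,2) → (2,3) → (2,4) → (2,5) → (3,5).
Since 7 matches the lower bound, it is optimal.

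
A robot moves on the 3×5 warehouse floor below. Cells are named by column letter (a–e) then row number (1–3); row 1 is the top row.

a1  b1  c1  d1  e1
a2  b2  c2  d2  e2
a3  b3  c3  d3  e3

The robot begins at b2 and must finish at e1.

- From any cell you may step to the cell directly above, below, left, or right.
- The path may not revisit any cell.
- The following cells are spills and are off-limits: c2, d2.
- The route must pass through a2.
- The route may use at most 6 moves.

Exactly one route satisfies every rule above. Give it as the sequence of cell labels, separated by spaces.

The 6-move cap with required stops at a2 leaves no slack for detours.
Route from b2: left to a2, up to a1, 4× right (reaching e1) — 6 moves in all.
Check: all required cells visited; 6 ≤ 6 moves.

b2 a2 a1 b1 c1 d1 e1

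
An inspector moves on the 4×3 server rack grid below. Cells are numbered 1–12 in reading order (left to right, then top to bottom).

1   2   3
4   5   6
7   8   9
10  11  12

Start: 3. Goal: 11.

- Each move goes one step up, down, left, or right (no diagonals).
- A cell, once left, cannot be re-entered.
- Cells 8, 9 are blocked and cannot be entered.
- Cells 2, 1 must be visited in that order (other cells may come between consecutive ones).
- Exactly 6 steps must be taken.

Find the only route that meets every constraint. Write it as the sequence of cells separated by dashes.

3 - 2 - 1 - 4 - 7 - 10 - 11

The waypoints must appear in the order 2, 1, with no cell reused.
Route from 3: 2× left (reaching 1), 3× down (reaching 10), right to 11 — 6 moves in all.
Check: order respected (2 at step 1, 1 at step 2); 6 moves as required.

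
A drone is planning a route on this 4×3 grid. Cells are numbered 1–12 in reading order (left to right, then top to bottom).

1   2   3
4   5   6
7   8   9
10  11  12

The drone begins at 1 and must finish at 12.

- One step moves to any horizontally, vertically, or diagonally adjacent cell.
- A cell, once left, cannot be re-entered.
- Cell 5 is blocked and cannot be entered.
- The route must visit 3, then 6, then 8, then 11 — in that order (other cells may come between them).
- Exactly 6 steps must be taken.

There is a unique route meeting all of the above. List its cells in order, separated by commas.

1, 2, 3, 6, 8, 11, 12

The waypoints must appear in the order 3, 6, 8, 11, with no cell reused.
Route from 1: 2× right (reaching 3), down to 6, down-left to 8, down to 11, right to 12 — 6 moves in all.
Check: order respected (3 at step 2, 6 at step 3, 8 at step 4, 11 at step 5); 6 moves as required.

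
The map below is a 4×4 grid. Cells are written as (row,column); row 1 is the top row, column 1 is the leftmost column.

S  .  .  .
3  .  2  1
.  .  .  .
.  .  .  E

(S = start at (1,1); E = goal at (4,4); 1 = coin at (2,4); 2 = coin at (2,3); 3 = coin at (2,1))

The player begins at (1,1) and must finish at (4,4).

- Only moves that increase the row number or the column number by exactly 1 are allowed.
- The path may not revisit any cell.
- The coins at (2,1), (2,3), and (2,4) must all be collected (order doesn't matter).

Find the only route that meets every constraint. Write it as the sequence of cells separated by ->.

(1,1) -> (2,1) -> (2,2) -> (2,3) -> (2,4) -> (3,4) -> (4,4)

Moves only go right or down, so the column and row indices never decrease.
Route from (1,1): down 1 to (2,1), right 3 to (2,4), down 2 to (4,4) — 6 moves in all.
Check: all required cells visited.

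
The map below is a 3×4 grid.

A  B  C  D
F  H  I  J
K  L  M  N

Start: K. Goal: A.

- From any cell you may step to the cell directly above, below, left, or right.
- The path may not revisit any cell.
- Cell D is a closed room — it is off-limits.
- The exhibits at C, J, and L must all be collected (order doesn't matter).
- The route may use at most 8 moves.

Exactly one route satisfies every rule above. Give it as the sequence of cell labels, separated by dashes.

K - L - M - N - J - I - C - B - A

The budget equals the shortest possible length, so every move has to be on a shortest route through the required cells.
Route from K: right 3 to N, up 1 to J, left 1 to I, up 1 to C, left 2 to A — 8 moves in all.
Check: all required cells visited; 8 ≤ 8 moves.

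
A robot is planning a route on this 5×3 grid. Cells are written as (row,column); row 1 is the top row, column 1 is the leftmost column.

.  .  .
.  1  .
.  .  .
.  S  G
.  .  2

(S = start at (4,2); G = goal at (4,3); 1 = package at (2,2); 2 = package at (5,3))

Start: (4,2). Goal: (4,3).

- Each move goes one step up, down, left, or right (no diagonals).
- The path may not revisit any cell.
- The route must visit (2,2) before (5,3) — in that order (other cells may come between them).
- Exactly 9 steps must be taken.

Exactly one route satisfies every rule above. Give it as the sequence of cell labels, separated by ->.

The waypoints must appear in the order (2,2), (5,3), with no cell reused.
Route from (4,2): up 2 to (2,2), left 1 to (2,1), down 3 to (5,1), right 2 to (5,3), up 1 to (4,3) — 9 moves in all.
Check: order respected (1 at step 2, 2 at step 8); 9 moves as required.

(4,2) -> (3,2) -> (2,2) -> (2,1) -> (3,1) -> (4,1) -> (5,1) -> (5,2) -> (5,3) -> (4,3)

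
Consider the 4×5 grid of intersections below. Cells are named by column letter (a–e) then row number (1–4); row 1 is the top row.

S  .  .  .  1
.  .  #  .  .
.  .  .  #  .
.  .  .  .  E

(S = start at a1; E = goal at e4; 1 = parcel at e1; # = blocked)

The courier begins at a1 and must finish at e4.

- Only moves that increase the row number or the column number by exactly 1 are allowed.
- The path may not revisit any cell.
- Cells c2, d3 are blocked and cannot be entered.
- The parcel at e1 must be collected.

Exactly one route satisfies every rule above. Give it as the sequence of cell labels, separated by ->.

a1 -> b1 -> c1 -> d1 -> e1 -> e2 -> e3 -> e4

Moves only go right or down, so the column and row indices never decrease.
Route from a1: right 4 to e1, down 3 to e4 — 7 moves in all.
Check: all required cells visited.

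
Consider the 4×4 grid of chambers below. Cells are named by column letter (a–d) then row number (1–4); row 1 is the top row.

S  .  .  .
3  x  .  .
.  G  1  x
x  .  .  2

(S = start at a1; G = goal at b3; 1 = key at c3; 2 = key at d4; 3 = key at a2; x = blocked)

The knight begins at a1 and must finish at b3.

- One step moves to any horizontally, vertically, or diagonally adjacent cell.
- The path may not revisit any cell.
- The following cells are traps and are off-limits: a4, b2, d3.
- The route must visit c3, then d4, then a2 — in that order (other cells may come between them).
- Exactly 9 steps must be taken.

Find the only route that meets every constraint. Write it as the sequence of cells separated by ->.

a1 -> b1 -> c2 -> c3 -> d4 -> c4 -> b4 -> a3 -> a2 -> b3

The waypoints must appear in the order c3, d4, a2, with no cell reused.
Route from a1: right to b1, down-right to c2, down to c3, down-right to d4, 2× left (reaching b4), up-left to a3, up to a2, down-right to b3 — 9 moves in all.
Check: order respected (1 at step 3, 2 at step 4, 3 at step 8); 9 moves as required.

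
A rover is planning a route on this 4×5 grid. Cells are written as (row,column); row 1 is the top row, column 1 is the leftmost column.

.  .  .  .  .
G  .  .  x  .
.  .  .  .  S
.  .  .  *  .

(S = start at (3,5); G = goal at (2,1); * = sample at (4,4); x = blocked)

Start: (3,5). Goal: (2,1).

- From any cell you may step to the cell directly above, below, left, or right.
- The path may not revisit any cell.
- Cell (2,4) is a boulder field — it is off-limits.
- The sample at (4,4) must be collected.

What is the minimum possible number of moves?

Any route passes through (4,4) somewhere between (3,5) and (2,1). Summing Manhattan distances along the two legs ((3,5) → (4,4) → (2,1)) gives a lower bound of 2 + 5 = 7 moves.
A route of 7 moves achieves this: (3,5) → (4,5) → (4,4) → (3,4) → (3,3) → (2,3) → (2,2) → (2,1).
Since 7 matches the lower bound, it is optimal.

7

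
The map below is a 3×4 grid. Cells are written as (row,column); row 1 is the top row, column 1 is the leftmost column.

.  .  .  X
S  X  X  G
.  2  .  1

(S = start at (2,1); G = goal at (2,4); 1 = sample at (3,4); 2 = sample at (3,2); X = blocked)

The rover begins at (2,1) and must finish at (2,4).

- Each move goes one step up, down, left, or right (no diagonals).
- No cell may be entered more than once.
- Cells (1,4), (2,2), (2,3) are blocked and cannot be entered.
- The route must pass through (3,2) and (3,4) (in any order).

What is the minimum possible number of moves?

5

Any route passes through (3,2) and (3,4) in some order between (2,1) and (2,4). Summing Manhattan distances along each leg and taking the cheapest ordering ((2,1) → (3,2) → (3,4) → (2,4)) gives a lower bound of 2 + 2 + 1 = 5 moves.
A route of 5 moves achieves this: (2,1) → (3,1) → (3,2) → (3,3) → (3,4) → (2,4).
Since 5 matches the lower bound, it is optimal.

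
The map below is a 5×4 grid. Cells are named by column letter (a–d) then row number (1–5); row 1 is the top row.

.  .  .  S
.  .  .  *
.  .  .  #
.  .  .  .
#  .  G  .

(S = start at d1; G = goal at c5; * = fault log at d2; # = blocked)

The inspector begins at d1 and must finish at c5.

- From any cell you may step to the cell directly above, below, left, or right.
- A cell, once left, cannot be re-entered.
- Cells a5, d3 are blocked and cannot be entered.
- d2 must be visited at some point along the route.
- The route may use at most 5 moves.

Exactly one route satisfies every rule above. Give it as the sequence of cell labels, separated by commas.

The 5-move cap with required stops at d2 leaves no slack for detours.
Route from d1: down to d2, left to c2, 3× down (reaching c5) — 5 moves in all.
Check: all required cells visited; 5 ≤ 5 moves.

d1, d2, c2, c3, c4, c5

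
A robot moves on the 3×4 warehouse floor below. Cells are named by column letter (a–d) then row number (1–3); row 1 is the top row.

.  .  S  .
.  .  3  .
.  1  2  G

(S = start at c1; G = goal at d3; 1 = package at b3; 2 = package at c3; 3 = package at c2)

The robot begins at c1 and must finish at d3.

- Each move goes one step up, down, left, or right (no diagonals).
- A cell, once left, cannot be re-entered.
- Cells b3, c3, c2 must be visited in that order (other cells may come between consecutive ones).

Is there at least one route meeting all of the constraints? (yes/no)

One route that works: c1 → b1 → b2 → b3 → c3 → c2 → d2 → d3.

yes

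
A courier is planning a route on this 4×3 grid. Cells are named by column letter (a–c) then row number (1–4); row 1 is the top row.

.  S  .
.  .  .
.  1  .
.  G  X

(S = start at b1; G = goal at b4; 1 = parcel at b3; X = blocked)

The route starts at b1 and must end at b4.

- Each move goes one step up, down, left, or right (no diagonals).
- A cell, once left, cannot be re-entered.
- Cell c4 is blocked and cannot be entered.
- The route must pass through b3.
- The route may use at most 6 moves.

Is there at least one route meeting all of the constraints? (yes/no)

One route that works: b1 → b2 → b3 → b4.

yes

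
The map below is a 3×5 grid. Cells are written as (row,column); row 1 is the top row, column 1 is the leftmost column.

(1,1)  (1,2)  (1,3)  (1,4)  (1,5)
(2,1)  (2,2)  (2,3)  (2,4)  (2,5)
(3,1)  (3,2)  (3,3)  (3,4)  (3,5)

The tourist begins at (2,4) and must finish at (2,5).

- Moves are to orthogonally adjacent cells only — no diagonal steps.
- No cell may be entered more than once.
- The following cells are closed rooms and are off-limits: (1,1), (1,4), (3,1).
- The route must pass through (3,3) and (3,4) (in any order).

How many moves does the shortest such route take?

5

Any route passes through (3,3) and (3,4) in some order between (2,4) and (2,5). Summing Manhattan distances along each leg and taking the cheapest ordering ((2,4) → (3,4) → (3,3) → (2,5)) gives a lower bound of 1 + 1 + 3 = 5 moves.
A route of 5 moves achieves this: (2,4) → (2,3) → (3,3) → (3,4) → (3,5) → (2,5).
Since 5 matches the lower bound, it is optimal.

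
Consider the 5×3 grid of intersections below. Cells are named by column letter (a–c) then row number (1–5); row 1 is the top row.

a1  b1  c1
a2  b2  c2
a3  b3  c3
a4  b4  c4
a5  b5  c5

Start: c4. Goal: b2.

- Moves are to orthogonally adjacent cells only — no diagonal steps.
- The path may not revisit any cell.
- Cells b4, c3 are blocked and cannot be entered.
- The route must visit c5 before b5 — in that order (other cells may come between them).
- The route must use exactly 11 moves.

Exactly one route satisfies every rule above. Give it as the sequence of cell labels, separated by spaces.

c4 c5 b5 a5 a4 a3 a2 a1 b1 c1 c2 b2

The waypoints must appear in the order c5, b5, with no cell reused.
Route from c4: down to c5, 2× left (reaching a5), 4× up (reaching a1), 2× right (reaching c1), down to c2, left to b2 — 11 moves in all.
Check: order respected (c5 at step 1, b5 at step 2); 11 moves as required.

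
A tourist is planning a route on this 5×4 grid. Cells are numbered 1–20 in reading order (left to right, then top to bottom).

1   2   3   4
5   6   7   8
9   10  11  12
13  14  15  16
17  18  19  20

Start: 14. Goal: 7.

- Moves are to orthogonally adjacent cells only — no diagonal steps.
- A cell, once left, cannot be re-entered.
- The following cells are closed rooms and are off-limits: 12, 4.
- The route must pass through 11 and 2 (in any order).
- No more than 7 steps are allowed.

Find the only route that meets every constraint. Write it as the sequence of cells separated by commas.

The 7-move cap with required stops at 11, 2 leaves no slack for detours.
Route from 14: right to 15, up to 11, left to 10, 2× up (reaching 2), right to 3, down to 7 — 7 moves in all.
Check: all required cells visited; 7 ≤ 7 moves.

14, 15, 11, 10, 6, 2, 3, 7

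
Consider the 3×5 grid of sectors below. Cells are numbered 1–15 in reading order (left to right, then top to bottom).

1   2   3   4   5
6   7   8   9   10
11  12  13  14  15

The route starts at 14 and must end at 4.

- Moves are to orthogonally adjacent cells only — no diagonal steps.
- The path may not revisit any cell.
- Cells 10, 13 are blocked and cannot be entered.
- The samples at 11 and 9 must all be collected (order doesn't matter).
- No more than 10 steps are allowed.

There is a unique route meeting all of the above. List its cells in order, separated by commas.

The budget equals the shortest possible length, so every move has to be on a shortest route through the required cells.
Route from 14: up to 9, 2× left (reaching 7), down to 12, left to 11, 2× up (reaching 1), 3× right (reaching 4) — 10 moves in all.
Check: all required cells visited; 10 ≤ 10 moves.

14, 9, 8, 7, 12, 11, 6, 1, 2, 3, 4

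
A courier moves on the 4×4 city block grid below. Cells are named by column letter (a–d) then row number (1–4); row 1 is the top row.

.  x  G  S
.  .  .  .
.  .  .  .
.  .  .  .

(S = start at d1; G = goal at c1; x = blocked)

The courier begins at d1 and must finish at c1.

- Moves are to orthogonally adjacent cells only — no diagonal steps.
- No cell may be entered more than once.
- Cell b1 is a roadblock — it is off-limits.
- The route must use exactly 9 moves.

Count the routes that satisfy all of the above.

5

Need simple routes of exactly 9 moves from d1 to c1 (Manhattan distance 1, so 4 moves are spent on a detour and 4 undoing it).
Enumerating: d1 d2 d3 d4 c4 c3 b3 b2 c2 c1 | d1 d2 d3 d4 c4 b4 b3 b2 c2 c1 | d1 d2 d3 d4 c4 b4 b3 c3 c2 c1 | d1 d2 d3 c3 c4 b4 b3 b2 c2 c1 | d1 d2 d3 c3 b3 a3 a2 b2 c2 c1.
That gives 5 routes.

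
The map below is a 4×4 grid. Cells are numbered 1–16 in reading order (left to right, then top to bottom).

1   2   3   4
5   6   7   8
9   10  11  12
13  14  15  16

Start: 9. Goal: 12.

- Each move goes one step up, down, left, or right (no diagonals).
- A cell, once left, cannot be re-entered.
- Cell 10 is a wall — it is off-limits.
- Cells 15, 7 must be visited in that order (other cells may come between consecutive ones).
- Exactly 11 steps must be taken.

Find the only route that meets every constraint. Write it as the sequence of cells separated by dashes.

9 - 13 - 14 - 15 - 11 - 7 - 6 - 2 - 3 - 4 - 8 - 12

The waypoints must appear in the order 15, 7, with no cell reused.
Route from 9: down to 13, 2× right (reaching 15), 2× up (reaching 7), left to 6, up to 2, 2× right (reaching 4), 2× down (reaching 12) — 11 moves in all.
Check: order respected (15 at step 3, 7 at step 5); 11 moves as required.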